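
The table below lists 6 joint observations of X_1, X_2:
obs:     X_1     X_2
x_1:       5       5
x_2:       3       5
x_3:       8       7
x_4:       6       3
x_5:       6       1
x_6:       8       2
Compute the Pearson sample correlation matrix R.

Step 1 — column means:
  mean(X_1) = (5 + 3 + 8 + 6 + 6 + 8) / 6 = 36/6 = 6
  mean(X_2) = (5 + 5 + 7 + 3 + 1 + 2) / 6 = 23/6 = 3.8333

Step 2 — sample variances and covariances s[i,j] = (1/(n-1)) · Σ_k (x_{k,i} - mean_i) · (x_{k,j} - mean_j), with n-1 = 5:
  s[X_1,X_1] = ((-1)·(-1) + (-3)·(-3) + (2)·(2) + (0)·(0) + (0)·(0) + (2)·(2)) / 5 = 18/5 = 3.6
  s[X_1,X_2] = ((-1)·(1.1667) + (-3)·(1.1667) + (2)·(3.1667) + (0)·(-0.8333) + (0)·(-2.8333) + (2)·(-1.8333)) / 5 = -2/5 = -0.4
  s[X_2,X_2] = ((1.1667)·(1.1667) + (1.1667)·(1.1667) + (3.1667)·(3.1667) + (-0.8333)·(-0.8333) + (-2.8333)·(-2.8333) + (-1.8333)·(-1.8333)) / 5 = 24.8333/5 = 4.9667
  Sample standard deviations s_i = √(s[i,i]):
  s(X_1) = √(3.6) = 1.8974
  s(X_2) = √(4.9667) = 2.2286

Step 3 — r_{ij} = s_{ij} / (s_i · s_j):
  r[X_1,X_1] = 1 (diagonal).
  r[X_1,X_2] = -0.4 / (1.8974 · 2.2286) = -0.4 / 4.2285 = -0.0946
  r[X_2,X_2] = 1 (diagonal).

R is symmetric with unit diagonal. Assembling:

R = [[1, -0.0946],
 [-0.0946, 1]]


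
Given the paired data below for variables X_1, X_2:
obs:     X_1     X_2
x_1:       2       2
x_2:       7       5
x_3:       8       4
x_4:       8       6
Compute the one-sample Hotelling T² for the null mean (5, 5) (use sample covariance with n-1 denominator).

Step 1 — sample mean vector:
  mean(X_1) = (2 + 7 + 8 + 8) / 4 = 25/4 = 6.25
  mean(X_2) = (2 + 5 + 4 + 6) / 4 = 17/4 = 4.25
  x̄ = (6.25, 4.25),  deviation x̄ - mu_0 = (6.25, 4.25) - (5, 5) = (1.25, -0.75).

Step 2 — sample covariance matrix, S[i,j] = (1/(n-1)) · Σ_k (x_{k,i} - mean_i) · (x_{k,j} - mean_j), divisor n-1 = 3:
  S[X_1,X_1] = ((-4.25)·(-4.25) + (0.75)·(0.75) + (1.75)·(1.75) + (1.75)·(1.75)) / 3 = 24.75/3 = 8.25
  S[X_1,X_2] = ((-4.25)·(-2.25) + (0.75)·(0.75) + (1.75)·(-0.25) + (1.75)·(1.75)) / 3 = 12.75/3 = 4.25
  S[X_2,X_2] = ((-2.25)·(-2.25) + (0.75)·(0.75) + (-0.25)·(-0.25) + (1.75)·(1.75)) / 3 = 8.75/3 = 2.9167
  S = [[8.25, 4.25],
 [4.25, 2.9167]].

Step 3 — invert S. det(S) = 8.25·2.9167 - (4.25)² = 6.
  S^{-1} = (1/det) · [[d, -b], [-b, a]] = [[0.4861, -0.7083],
 [-0.7083, 1.375]].

Step 4 — quadratic form (x̄ - mu_0)^T · S^{-1} · (x̄ - mu_0):
  S^{-1} · (x̄ - mu_0) = (1.1389, -1.9167),
  (x̄ - mu_0)^T · [...] = (1.25)·(1.1389) + (-0.75)·(-1.9167) = 2.8611.

Step 5 — scale by n: T² = 4 · 2.8611 = 11.4444.

T² ≈ 11.4444


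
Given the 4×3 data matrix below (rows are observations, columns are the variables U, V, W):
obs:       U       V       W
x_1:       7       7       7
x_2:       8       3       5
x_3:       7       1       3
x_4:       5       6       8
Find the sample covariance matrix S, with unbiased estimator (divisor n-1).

Step 1 — column means:
  mean(U) = (7 + 8 + 7 + 5) / 4 = 27/4 = 6.75
  mean(V) = (7 + 3 + 1 + 6) / 4 = 17/4 = 4.25
  mean(W) = (7 + 5 + 3 + 8) / 4 = 23/4 = 5.75

Step 2 — sample covariance S[i,j] = (1/(n-1)) · Σ_k (x_{k,i} - mean_i) · (x_{k,j} - mean_j), with n-1 = 3.
  S[U,U] = ((0.25)·(0.25) + (1.25)·(1.25) + (0.25)·(0.25) + (-1.75)·(-1.75)) / 3 = 4.75/3 = 1.5833
  S[U,V] = ((0.25)·(2.75) + (1.25)·(-1.25) + (0.25)·(-3.25) + (-1.75)·(1.75)) / 3 = -4.75/3 = -1.5833
  S[U,W] = ((0.25)·(1.25) + (1.25)·(-0.75) + (0.25)·(-2.75) + (-1.75)·(2.25)) / 3 = -5.25/3 = -1.75
  S[V,V] = ((2.75)·(2.75) + (-1.25)·(-1.25) + (-3.25)·(-3.25) + (1.75)·(1.75)) / 3 = 22.75/3 = 7.5833
  S[V,W] = ((2.75)·(1.25) + (-1.25)·(-0.75) + (-3.25)·(-2.75) + (1.75)·(2.25)) / 3 = 17.25/3 = 5.75
  S[W,W] = ((1.25)·(1.25) + (-0.75)·(-0.75) + (-2.75)·(-2.75) + (2.25)·(2.25)) / 3 = 14.75/3 = 4.9167

S is symmetric (S[j,i] = S[i,j]). Assembling:

S = [[1.5833, -1.5833, -1.75],
 [-1.5833, 7.5833, 5.75],
 [-1.75, 5.75, 4.9167]]


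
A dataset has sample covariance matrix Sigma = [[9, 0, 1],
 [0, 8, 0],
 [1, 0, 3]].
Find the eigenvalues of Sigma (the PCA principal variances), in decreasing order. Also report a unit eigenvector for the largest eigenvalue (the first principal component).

Step 1 — characteristic polynomial p(λ) = det(λI - Sigma) = λ³ - tr·λ² + c_1·λ - det, where tr = trace, c_1 = sum of the principal 2×2 minors, det = det(Sigma):
  tr = 9 + 8 + 3 = 20,
  c_1 = (9·8 - (0)²) + (9·3 - (1)²) + (8·3 - (0)²) = 72 + 26 + 24 = 122,
  det = 9·(8·3 - (0)²) - (0)·((0)·3 - (0)·(1)) + (1)·((0)·(0) - 8·(1)) = 9·(24) - (0)·(0) + (1)·(-8) = 208.
  So p(λ) = λ³ - 20λ² + 122λ - 208.
Step 2 — look for an integer root (rational root theorem: any rational root is an integer divisor of 208). Testing λ = 8:
  p(8) = 512 - 1280 + 976 - 208 = 0  ✓
  Dividing out (λ - 8): p(λ) = (λ - 8)(λ² - 12λ + 26).
Step 3 — remaining eigenvalues from the quadratic λ² - 12λ + 26 = 0:
  Δ = 12² - 4·26 = 144 - 104 = 40,  λ = (12 ± √40)/2 = (12 ± 6.3246)/2 ≈ 9.1623 or 2.8377.
  Sorted: λ_1 = 9.1623,  λ_2 = 8,  λ_3 = 2.8377  (check: sum = 20 = tr ✓).

Step 4 — unit eigenvector for λ_1 ≈ 9.1623: v spans the null space of (Sigma - λ_1 I), whose rows are
  r_1 = (-0.1623, 0, 1),  r_2 = (0, -1.1623, 0),  r_3 = (1, 0, -6.1623).
  v is orthogonal to every row, so take v ∝ r_1 × r_2 = ((0)·(0) - (1)·(-1.1623), (1)·(0) - (-0.1623)·(0), (-0.1623)·(-1.1623) - (0)·(0)) ≈ (1.1623, 0, 0.1886).
  Let u = (1.1623, 0, 0.1886).
  ||u|| = √((1.1623)² + (0)² + (0.1886)²) = √(1.3865) ≈ 1.1775,  v_1 = u/||u|| ≈ (0.9871, 0, 0.1602) (||v_1|| = 1).

λ_1 = 9.1623,  λ_2 = 8,  λ_3 = 2.8377;  v_1 ≈ (0.9871, 0, 0.1602)


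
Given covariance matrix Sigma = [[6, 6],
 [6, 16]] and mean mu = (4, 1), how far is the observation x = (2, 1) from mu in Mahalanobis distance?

Step 1 — centre the observation: (x - mu) = (-2, 0).

Step 2 — invert Sigma. det(Sigma) = 6·16 - (6)² = 60.
  Sigma^{-1} = (1/det) · [[d, -b], [-b, a]] = [[0.2667, -0.1],
 [-0.1, 0.1]].

Step 3 — form the quadratic (x - mu)^T · Sigma^{-1} · (x - mu):
  Sigma^{-1} · (x - mu) = (-0.5333, 0.2).
  (x - mu)^T · [Sigma^{-1} · (x - mu)] = (-2)·(-0.5333) + (0)·(0.2) = 1.0667.

Step 4 — take square root: d = √(1.0667) ≈ 1.0328.

d(x, mu) = √(1.0667) ≈ 1.0328


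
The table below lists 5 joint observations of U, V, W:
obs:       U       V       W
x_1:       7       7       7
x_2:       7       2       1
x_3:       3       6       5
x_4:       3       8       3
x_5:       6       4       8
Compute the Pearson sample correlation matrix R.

Step 1 — column means:
  mean(U) = (7 + 7 + 3 + 3 + 6) / 5 = 26/5 = 5.2
  mean(V) = (7 + 2 + 6 + 8 + 4) / 5 = 27/5 = 5.4
  mean(W) = (7 + 1 + 5 + 3 + 8) / 5 = 24/5 = 4.8

Step 2 — sample variances and covariances s[i,j] = (1/(n-1)) · Σ_k (x_{k,i} - mean_i) · (x_{k,j} - mean_j), with n-1 = 4:
  s[U,U] = ((1.8)·(1.8) + (1.8)·(1.8) + (-2.2)·(-2.2) + (-2.2)·(-2.2) + (0.8)·(0.8)) / 4 = 16.8/4 = 4.2
  s[U,V] = ((1.8)·(1.6) + (1.8)·(-3.4) + (-2.2)·(0.6) + (-2.2)·(2.6) + (0.8)·(-1.4)) / 4 = -11.4/4 = -2.85
  s[U,W] = ((1.8)·(2.2) + (1.8)·(-3.8) + (-2.2)·(0.2) + (-2.2)·(-1.8) + (0.8)·(3.2)) / 4 = 3.2/4 = 0.8
  s[V,V] = ((1.6)·(1.6) + (-3.4)·(-3.4) + (0.6)·(0.6) + (2.6)·(2.6) + (-1.4)·(-1.4)) / 4 = 23.2/4 = 5.8
  s[V,W] = ((1.6)·(2.2) + (-3.4)·(-3.8) + (0.6)·(0.2) + (2.6)·(-1.8) + (-1.4)·(3.2)) / 4 = 7.4/4 = 1.85
  s[W,W] = ((2.2)·(2.2) + (-3.8)·(-3.8) + (0.2)·(0.2) + (-1.8)·(-1.8) + (3.2)·(3.2)) / 4 = 32.8/4 = 8.2
  Sample standard deviations s_i = √(s[i,i]):
  s(U) = √(4.2) = 2.0494
  s(V) = √(5.8) = 2.4083
  s(W) = √(8.2) = 2.8636

Step 3 — r_{ij} = s_{ij} / (s_i · s_j):
  r[U,U] = 1 (diagonal).
  r[U,V] = -2.85 / (2.0494 · 2.4083) = -2.85 / 4.9356 = -0.5774
  r[U,W] = 0.8 / (2.0494 · 2.8636) = 0.8 / 5.8686 = 0.1363
  r[V,V] = 1 (diagonal).
  r[V,W] = 1.85 / (2.4083 · 2.8636) = 1.85 / 6.8964 = 0.2683
  r[W,W] = 1 (diagonal).

R is symmetric with unit diagonal. Assembling:

R = [[1, -0.5774, 0.1363],
 [-0.5774, 1, 0.2683],
 [0.1363, 0.2683, 1]]


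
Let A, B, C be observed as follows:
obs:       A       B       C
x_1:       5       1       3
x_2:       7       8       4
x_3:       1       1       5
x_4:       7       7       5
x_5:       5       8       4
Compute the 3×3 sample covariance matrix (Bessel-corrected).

Step 1 — column means:
  mean(A) = (5 + 7 + 1 + 7 + 5) / 5 = 25/5 = 5
  mean(B) = (1 + 8 + 1 + 7 + 8) / 5 = 25/5 = 5
  mean(C) = (3 + 4 + 5 + 5 + 4) / 5 = 21/5 = 4.2

Step 2 — sample covariance S[i,j] = (1/(n-1)) · Σ_k (x_{k,i} - mean_i) · (x_{k,j} - mean_j), with n-1 = 4.
  S[A,A] = ((0)·(0) + (2)·(2) + (-4)·(-4) + (2)·(2) + (0)·(0)) / 4 = 24/4 = 6
  S[A,B] = ((0)·(-4) + (2)·(3) + (-4)·(-4) + (2)·(2) + (0)·(3)) / 4 = 26/4 = 6.5
  S[A,C] = ((0)·(-1.2) + (2)·(-0.2) + (-4)·(0.8) + (2)·(0.8) + (0)·(-0.2)) / 4 = -2/4 = -0.5
  S[B,B] = ((-4)·(-4) + (3)·(3) + (-4)·(-4) + (2)·(2) + (3)·(3)) / 4 = 54/4 = 13.5
  S[B,C] = ((-4)·(-1.2) + (3)·(-0.2) + (-4)·(0.8) + (2)·(0.8) + (3)·(-0.2)) / 4 = 2/4 = 0.5
  S[C,C] = ((-1.2)·(-1.2) + (-0.2)·(-0.2) + (0.8)·(0.8) + (0.8)·(0.8) + (-0.2)·(-0.2)) / 4 = 2.8/4 = 0.7

S is symmetric (S[j,i] = S[i,j]). Assembling:

S = [[6, 6.5, -0.5],
 [6.5, 13.5, 0.5],
 [-0.5, 0.5, 0.7]]


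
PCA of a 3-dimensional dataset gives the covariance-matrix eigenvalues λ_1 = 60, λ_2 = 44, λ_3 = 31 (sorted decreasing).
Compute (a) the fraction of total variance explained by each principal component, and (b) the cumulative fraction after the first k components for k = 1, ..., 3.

Step 1 — total variance = trace(Sigma) = Σ λ_i = 60 + 44 + 31 = 135.

Step 2 — fraction explained by component i = λ_i / Σ λ:
  PC1: 60/135 = 0.4444
  PC2: 44/135 = 0.3259
  PC3: 31/135 = 0.2296

Step 3 — cumulative fraction after k components = (λ_1 + ... + λ_k) / Σ λ:
  k = 1: 60/135 = 0.4444
  k = 2: (60 + 44)/135 = 104/135 = 0.7704
  k = 3: (60 + 44 + 31)/135 = 135/135 = 1

Summary (fraction, with percent):

explained: PC1 0.4444 (44.44%), PC2 0.3259 (32.59%), PC3 0.2296 (22.96%);  cumulative: 0.4444, 0.7704, 1


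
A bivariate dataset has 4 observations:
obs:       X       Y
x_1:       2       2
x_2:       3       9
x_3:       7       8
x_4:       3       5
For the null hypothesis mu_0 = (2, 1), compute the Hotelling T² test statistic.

Step 1 — sample mean vector:
  mean(X) = (2 + 3 + 7 + 3) / 4 = 15/4 = 3.75
  mean(Y) = (2 + 9 + 8 + 5) / 4 = 24/4 = 6
  x̄ = (3.75, 6),  deviation x̄ - mu_0 = (3.75, 6) - (2, 1) = (1.75, 5).

Step 2 — sample covariance matrix, S[i,j] = (1/(n-1)) · Σ_k (x_{k,i} - mean_i) · (x_{k,j} - mean_j), divisor n-1 = 3:
  S[X,X] = ((-1.75)·(-1.75) + (-0.75)·(-0.75) + (3.25)·(3.25) + (-0.75)·(-0.75)) / 3 = 14.75/3 = 4.9167
  S[X,Y] = ((-1.75)·(-4) + (-0.75)·(3) + (3.25)·(2) + (-0.75)·(-1)) / 3 = 12/3 = 4
  S[Y,Y] = ((-4)·(-4) + (3)·(3) + (2)·(2) + (-1)·(-1)) / 3 = 30/3 = 10
  S = [[4.9167, 4],
 [4, 10]].

Step 3 — invert S. det(S) = 4.9167·10 - (4)² = 33.1667.
  S^{-1} = (1/det) · [[d, -b], [-b, a]] = [[0.3015, -0.1206],
 [-0.1206, 0.1482]].

Step 4 — quadratic form (x̄ - mu_0)^T · S^{-1} · (x̄ - mu_0):
  S^{-1} · (x̄ - mu_0) = (-0.0754, 0.5302),
  (x̄ - mu_0)^T · [...] = (1.75)·(-0.0754) + (5)·(0.5302) = 2.5188.

Step 5 — scale by n: T² = 4 · 2.5188 = 10.0754.

T² ≈ 10.0754


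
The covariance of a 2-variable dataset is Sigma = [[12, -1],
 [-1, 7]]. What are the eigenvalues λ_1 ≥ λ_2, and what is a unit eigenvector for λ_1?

Step 1 — characteristic polynomial of 2×2 Sigma:
  det(Sigma - λI) = λ² - trace · λ + det = 0.
  trace = 12 + 7 = 19, det = 12·7 - (-1)² = 83.
Step 2 — discriminant:
  Δ = trace² - 4·det = 361 - 332 = 29.
Step 3 — eigenvalues:
  λ = (trace ± √Δ)/2 = (19 ± 5.3852)/2,
  λ_1 = 12.1926,  λ_2 = 6.8074.

Step 4 — unit eigenvector for λ_1: solve (Sigma - λ_1 I)v = 0. First row:
  (12 - 12.1926)·v_x + (-1)·v_y = 0, i.e. (-0.1926)·v_x + (-1)·v_y = 0,
  so v ∝ (b, λ_1 - a) = (-1, 0.1926); multiply by -1 so the first entry is positive: u = (1, -0.1926).
  ||u|| = √((1)² + (-0.1926)²) = √(1.0371) ≈ 1.0184,
  v_1 = u/||u|| ≈ (0.982, -0.1891) (||v_1|| = 1).

λ_1 = 12.1926,  λ_2 = 6.8074;  v_1 ≈ (0.982, -0.1891)


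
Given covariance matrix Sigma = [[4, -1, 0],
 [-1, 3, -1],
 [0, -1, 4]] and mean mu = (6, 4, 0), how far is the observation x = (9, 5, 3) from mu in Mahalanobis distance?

Step 1 — centre the observation: (x - mu) = (3, 1, 3).

Step 2 — invert Sigma (cofactor / det for 3×3, or solve directly):
  Sigma^{-1} = [[0.275, 0.1, 0.025],
 [0.1, 0.4, 0.1],
 [0.025, 0.1, 0.275]].

Step 3 — form the quadratic (x - mu)^T · Sigma^{-1} · (x - mu):
  Sigma^{-1} · (x - mu) = (1, 1, 1).
  (x - mu)^T · [Sigma^{-1} · (x - mu)] = (3)·(1) + (1)·(1) + (3)·(1) = 7.

Step 4 — take square root: d = √(7) ≈ 2.6458.

d(x, mu) = √(7) ≈ 2.6458


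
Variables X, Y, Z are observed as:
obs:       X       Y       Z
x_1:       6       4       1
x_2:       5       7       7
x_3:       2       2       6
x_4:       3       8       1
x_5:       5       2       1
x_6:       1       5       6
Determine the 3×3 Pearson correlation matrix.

Step 1 — column means:
  mean(X) = (6 + 5 + 2 + 3 + 5 + 1) / 6 = 22/6 = 3.6667
  mean(Y) = (4 + 7 + 2 + 8 + 2 + 5) / 6 = 28/6 = 4.6667
  mean(Z) = (1 + 7 + 6 + 1 + 1 + 6) / 6 = 22/6 = 3.6667

Step 2 — sample variances and covariances s[i,j] = (1/(n-1)) · Σ_k (x_{k,i} - mean_i) · (x_{k,j} - mean_j), with n-1 = 5:
  s[X,X] = ((2.3333)·(2.3333) + (1.3333)·(1.3333) + (-1.6667)·(-1.6667) + (-0.6667)·(-0.6667) + (1.3333)·(1.3333) + (-2.6667)·(-2.6667)) / 5 = 19.3333/5 = 3.8667
  s[X,Y] = ((2.3333)·(-0.6667) + (1.3333)·(2.3333) + (-1.6667)·(-2.6667) + (-0.6667)·(3.3333) + (1.3333)·(-2.6667) + (-2.6667)·(0.3333)) / 5 = -0.6667/5 = -0.1333
  s[X,Z] = ((2.3333)·(-2.6667) + (1.3333)·(3.3333) + (-1.6667)·(2.3333) + (-0.6667)·(-2.6667) + (1.3333)·(-2.6667) + (-2.6667)·(2.3333)) / 5 = -13.6667/5 = -2.7333
  s[Y,Y] = ((-0.6667)·(-0.6667) + (2.3333)·(2.3333) + (-2.6667)·(-2.6667) + (3.3333)·(3.3333) + (-2.6667)·(-2.6667) + (0.3333)·(0.3333)) / 5 = 31.3333/5 = 6.2667
  s[Y,Z] = ((-0.6667)·(-2.6667) + (2.3333)·(3.3333) + (-2.6667)·(2.3333) + (3.3333)·(-2.6667) + (-2.6667)·(-2.6667) + (0.3333)·(2.3333)) / 5 = 2.3333/5 = 0.4667
  s[Z,Z] = ((-2.6667)·(-2.6667) + (3.3333)·(3.3333) + (2.3333)·(2.3333) + (-2.6667)·(-2.6667) + (-2.6667)·(-2.6667) + (2.3333)·(2.3333)) / 5 = 43.3333/5 = 8.6667
  Sample standard deviations s_i = √(s[i,i]):
  s(X) = √(3.8667) = 1.9664
  s(Y) = √(6.2667) = 2.5033
  s(Z) = √(8.6667) = 2.9439

Step 3 — r_{ij} = s_{ij} / (s_i · s_j):
  r[X,X] = 1 (diagonal).
  r[X,Y] = -0.1333 / (1.9664 · 2.5033) = -0.1333 / 4.9225 = -0.0271
  r[X,Z] = -2.7333 / (1.9664 · 2.9439) = -2.7333 / 5.7889 = -0.4722
  r[Y,Y] = 1 (diagonal).
  r[Y,Z] = 0.4667 / (2.5033 · 2.9439) = 0.4667 / 7.3696 = 0.0633
  r[Z,Z] = 1 (diagonal).

R is symmetric with unit diagonal. Assembling:

R = [[1, -0.0271, -0.4722],
 [-0.0271, 1, 0.0633],
 [-0.4722, 0.0633, 1]]


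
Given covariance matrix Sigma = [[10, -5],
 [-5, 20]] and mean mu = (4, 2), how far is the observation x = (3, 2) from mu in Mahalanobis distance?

Step 1 — centre the observation: (x - mu) = (-1, 0).

Step 2 — invert Sigma. det(Sigma) = 10·20 - (-5)² = 175.
  Sigma^{-1} = (1/det) · [[d, -b], [-b, a]] = [[0.1143, 0.0286],
 [0.0286, 0.0571]].

Step 3 — form the quadratic (x - mu)^T · Sigma^{-1} · (x - mu):
  Sigma^{-1} · (x - mu) = (-0.1143, -0.0286).
  (x - mu)^T · [Sigma^{-1} · (x - mu)] = (-1)·(-0.1143) + (0)·(-0.0286) = 0.1143.

Step 4 — take square root: d = √(0.1143) ≈ 0.3381.

d(x, mu) = √(0.1143) ≈ 0.3381


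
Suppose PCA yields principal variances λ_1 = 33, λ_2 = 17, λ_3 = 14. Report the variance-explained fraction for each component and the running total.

Step 1 — total variance = trace(Sigma) = Σ λ_i = 33 + 17 + 14 = 64.

Step 2 — fraction explained by component i = λ_i / Σ λ:
  PC1: 33/64 = 0.5156
  PC2: 17/64 = 0.2656
  PC3: 14/64 = 0.2188

Step 3 — cumulative fraction after k components = (λ_1 + ... + λ_k) / Σ λ:
  k = 1: 33/64 = 0.5156
  k = 2: (33 + 17)/64 = 50/64 = 0.7812
  k = 3: (33 + 17 + 14)/64 = 64/64 = 1

Summary (fraction, with percent):

explained: PC1 0.5156 (51.56%), PC2 0.2656 (26.56%), PC3 0.2188 (21.88%);  cumulative: 0.5156, 0.7812, 1


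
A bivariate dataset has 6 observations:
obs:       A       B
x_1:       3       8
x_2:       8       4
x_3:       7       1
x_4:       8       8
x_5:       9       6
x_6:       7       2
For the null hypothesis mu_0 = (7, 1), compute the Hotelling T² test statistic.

Step 1 — sample mean vector:
  mean(A) = (3 + 8 + 7 + 8 + 9 + 7) / 6 = 42/6 = 7
  mean(B) = (8 + 4 + 1 + 8 + 6 + 2) / 6 = 29/6 = 4.8333
  x̄ = (7, 4.8333),  deviation x̄ - mu_0 = (7, 4.8333) - (7, 1) = (0, 3.8333).

Step 2 — sample covariance matrix, S[i,j] = (1/(n-1)) · Σ_k (x_{k,i} - mean_i) · (x_{k,j} - mean_j), divisor n-1 = 5:
  S[A,A] = ((-4)·(-4) + (1)·(1) + (0)·(0) + (1)·(1) + (2)·(2) + (0)·(0)) / 5 = 22/5 = 4.4
  S[A,B] = ((-4)·(3.1667) + (1)·(-0.8333) + (0)·(-3.8333) + (1)·(3.1667) + (2)·(1.1667) + (0)·(-2.8333)) / 5 = -8/5 = -1.6
  S[B,B] = ((3.1667)·(3.1667) + (-0.8333)·(-0.8333) + (-3.8333)·(-3.8333) + (3.1667)·(3.1667) + (1.1667)·(1.1667) + (-2.8333)·(-2.8333)) / 5 = 44.8333/5 = 8.9667
  S = [[4.4, -1.6],
 [-1.6, 8.9667]].

Step 3 — invert S. det(S) = 4.4·8.9667 - (-1.6)² = 36.8933.
  S^{-1} = (1/det) · [[d, -b], [-b, a]] = [[0.243, 0.0434],
 [0.0434, 0.1193]].

Step 4 — quadratic form (x̄ - mu_0)^T · S^{-1} · (x̄ - mu_0):
  S^{-1} · (x̄ - mu_0) = (0.1662, 0.4572),
  (x̄ - mu_0)^T · [...] = (0)·(0.1662) + (3.8333)·(0.4572) = 1.7525.

Step 5 — scale by n: T² = 6 · 1.7525 = 10.515.

T² ≈ 10.515


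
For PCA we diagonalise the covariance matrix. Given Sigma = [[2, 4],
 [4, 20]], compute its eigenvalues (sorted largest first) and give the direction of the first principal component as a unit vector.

Step 1 — characteristic polynomial of 2×2 Sigma:
  det(Sigma - λI) = λ² - trace · λ + det = 0.
  trace = 2 + 20 = 22, det = 2·20 - (4)² = 24.
Step 2 — discriminant:
  Δ = trace² - 4·det = 484 - 96 = 388.
Step 3 — eigenvalues:
  λ = (trace ± √Δ)/2 = (22 ± 19.6977)/2,
  λ_1 = 20.8489,  λ_2 = 1.1511.

Step 4 — unit eigenvector for λ_1: solve (Sigma - λ_1 I)v = 0. First row:
  (2 - 20.8489)·v_x + (4)·v_y = 0, i.e. (-18.8489)·v_x + (4)·v_y = 0,
  so v ∝ (b, λ_1 - a) = (4, 18.8489) = u.
  ||u|| = √((4)² + (18.8489)²) = √(371.2794) ≈ 19.2686,
  v_1 = u/||u|| ≈ (0.2076, 0.9782) (||v_1|| = 1).

λ_1 = 20.8489,  λ_2 = 1.1511;  v_1 ≈ (0.2076, 0.9782)


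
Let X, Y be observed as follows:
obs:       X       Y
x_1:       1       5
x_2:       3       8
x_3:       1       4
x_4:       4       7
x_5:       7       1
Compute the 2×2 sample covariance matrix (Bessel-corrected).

Step 1 — column means:
  mean(X) = (1 + 3 + 1 + 4 + 7) / 5 = 16/5 = 3.2
  mean(Y) = (5 + 8 + 4 + 7 + 1) / 5 = 25/5 = 5

Step 2 — sample covariance S[i,j] = (1/(n-1)) · Σ_k (x_{k,i} - mean_i) · (x_{k,j} - mean_j), with n-1 = 4.
  S[X,X] = ((-2.2)·(-2.2) + (-0.2)·(-0.2) + (-2.2)·(-2.2) + (0.8)·(0.8) + (3.8)·(3.8)) / 4 = 24.8/4 = 6.2
  S[X,Y] = ((-2.2)·(0) + (-0.2)·(3) + (-2.2)·(-1) + (0.8)·(2) + (3.8)·(-4)) / 4 = -12/4 = -3
  S[Y,Y] = ((0)·(0) + (3)·(3) + (-1)·(-1) + (2)·(2) + (-4)·(-4)) / 4 = 30/4 = 7.5

S is symmetric (S[j,i] = S[i,j]). Assembling:

S = [[6.2, -3],
 [-3, 7.5]]


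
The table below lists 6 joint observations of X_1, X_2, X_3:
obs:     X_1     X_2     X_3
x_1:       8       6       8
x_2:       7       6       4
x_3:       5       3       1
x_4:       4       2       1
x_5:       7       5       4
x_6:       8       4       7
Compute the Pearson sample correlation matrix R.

Step 1 — column means:
  mean(X_1) = (8 + 7 + 5 + 4 + 7 + 8) / 6 = 39/6 = 6.5
  mean(X_2) = (6 + 6 + 3 + 2 + 5 + 4) / 6 = 26/6 = 4.3333
  mean(X_3) = (8 + 4 + 1 + 1 + 4 + 7) / 6 = 25/6 = 4.1667

Step 2 — sample variances and covariances s[i,j] = (1/(n-1)) · Σ_k (x_{k,i} - mean_i) · (x_{k,j} - mean_j), with n-1 = 5:
  s[X_1,X_1] = ((1.5)·(1.5) + (0.5)·(0.5) + (-1.5)·(-1.5) + (-2.5)·(-2.5) + (0.5)·(0.5) + (1.5)·(1.5)) / 5 = 13.5/5 = 2.7
  s[X_1,X_2] = ((1.5)·(1.6667) + (0.5)·(1.6667) + (-1.5)·(-1.3333) + (-2.5)·(-2.3333) + (0.5)·(0.6667) + (1.5)·(-0.3333)) / 5 = 11/5 = 2.2
  s[X_1,X_3] = ((1.5)·(3.8333) + (0.5)·(-0.1667) + (-1.5)·(-3.1667) + (-2.5)·(-3.1667) + (0.5)·(-0.1667) + (1.5)·(2.8333)) / 5 = 22.5/5 = 4.5
  s[X_2,X_2] = ((1.6667)·(1.6667) + (1.6667)·(1.6667) + (-1.3333)·(-1.3333) + (-2.3333)·(-2.3333) + (0.6667)·(0.6667) + (-0.3333)·(-0.3333)) / 5 = 13.3333/5 = 2.6667
  s[X_2,X_3] = ((1.6667)·(3.8333) + (1.6667)·(-0.1667) + (-1.3333)·(-3.1667) + (-2.3333)·(-3.1667) + (0.6667)·(-0.1667) + (-0.3333)·(2.8333)) / 5 = 16.6667/5 = 3.3333
  s[X_3,X_3] = ((3.8333)·(3.8333) + (-0.1667)·(-0.1667) + (-3.1667)·(-3.1667) + (-3.1667)·(-3.1667) + (-0.1667)·(-0.1667) + (2.8333)·(2.8333)) / 5 = 42.8333/5 = 8.5667
  Sample standard deviations s_i = √(s[i,i]):
  s(X_1) = √(2.7) = 1.6432
  s(X_2) = √(2.6667) = 1.633
  s(X_3) = √(8.5667) = 2.9269

Step 3 — r_{ij} = s_{ij} / (s_i · s_j):
  r[X_1,X_1] = 1 (diagonal).
  r[X_1,X_2] = 2.2 / (1.6432 · 1.633) = 2.2 / 2.6833 = 0.8199
  r[X_1,X_3] = 4.5 / (1.6432 · 2.9269) = 4.5 / 4.8094 = 0.9357
  r[X_2,X_2] = 1 (diagonal).
  r[X_2,X_3] = 3.3333 / (1.633 · 2.9269) = 3.3333 / 4.7796 = 0.6974
  r[X_3,X_3] = 1 (diagonal).

R is symmetric with unit diagonal. Assembling:

R = [[1, 0.8199, 0.9357],
 [0.8199, 1, 0.6974],
 [0.9357, 0.6974, 1]]


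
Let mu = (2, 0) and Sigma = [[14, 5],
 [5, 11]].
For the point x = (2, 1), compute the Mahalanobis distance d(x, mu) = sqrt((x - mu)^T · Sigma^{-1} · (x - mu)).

Step 1 — centre the observation: (x - mu) = (0, 1).

Step 2 — invert Sigma. det(Sigma) = 14·11 - (5)² = 129.
  Sigma^{-1} = (1/det) · [[d, -b], [-b, a]] = [[0.0853, -0.0388],
 [-0.0388, 0.1085]].

Step 3 — form the quadratic (x - mu)^T · Sigma^{-1} · (x - mu):
  Sigma^{-1} · (x - mu) = (-0.0388, 0.1085).
  (x - mu)^T · [Sigma^{-1} · (x - mu)] = (0)·(-0.0388) + (1)·(0.1085) = 0.1085.

Step 4 — take square root: d = √(0.1085) ≈ 0.3294.

d(x, mu) = √(0.1085) ≈ 0.3294


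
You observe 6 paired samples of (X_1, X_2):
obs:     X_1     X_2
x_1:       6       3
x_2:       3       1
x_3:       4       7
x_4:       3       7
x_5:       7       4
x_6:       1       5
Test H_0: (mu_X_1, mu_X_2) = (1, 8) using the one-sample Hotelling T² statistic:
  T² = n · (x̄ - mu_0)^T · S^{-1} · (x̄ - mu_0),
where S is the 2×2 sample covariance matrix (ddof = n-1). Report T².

Step 1 — sample mean vector:
  mean(X_1) = (6 + 3 + 4 + 3 + 7 + 1) / 6 = 24/6 = 4
  mean(X_2) = (3 + 1 + 7 + 7 + 4 + 5) / 6 = 27/6 = 4.5
  x̄ = (4, 4.5),  deviation x̄ - mu_0 = (4, 4.5) - (1, 8) = (3, -3.5).

Step 2 — sample covariance matrix, S[i,j] = (1/(n-1)) · Σ_k (x_{k,i} - mean_i) · (x_{k,j} - mean_j), divisor n-1 = 5:
  S[X_1,X_1] = ((2)·(2) + (-1)·(-1) + (0)·(0) + (-1)·(-1) + (3)·(3) + (-3)·(-3)) / 5 = 24/5 = 4.8
  S[X_1,X_2] = ((2)·(-1.5) + (-1)·(-3.5) + (0)·(2.5) + (-1)·(2.5) + (3)·(-0.5) + (-3)·(0.5)) / 5 = -5/5 = -1
  S[X_2,X_2] = ((-1.5)·(-1.5) + (-3.5)·(-3.5) + (2.5)·(2.5) + (2.5)·(2.5) + (-0.5)·(-0.5) + (0.5)·(0.5)) / 5 = 27.5/5 = 5.5
  S = [[4.8, -1],
 [-1, 5.5]].

Step 3 — invert S. det(S) = 4.8·5.5 - (-1)² = 25.4.
  S^{-1} = (1/det) · [[d, -b], [-b, a]] = [[0.2165, 0.0394],
 [0.0394, 0.189]].

Step 4 — quadratic form (x̄ - mu_0)^T · S^{-1} · (x̄ - mu_0):
  S^{-1} · (x̄ - mu_0) = (0.5118, -0.5433),
  (x̄ - mu_0)^T · [...] = (3)·(0.5118) + (-3.5)·(-0.5433) = 3.437.

Step 5 — scale by n: T² = 6 · 3.437 = 20.622.

T² ≈ 20.622


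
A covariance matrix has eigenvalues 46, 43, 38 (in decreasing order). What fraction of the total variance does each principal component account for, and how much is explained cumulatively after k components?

Step 1 — total variance = trace(Sigma) = Σ λ_i = 46 + 43 + 38 = 127.

Step 2 — fraction explained by component i = λ_i / Σ λ:
  PC1: 46/127 = 0.3622
  PC2: 43/127 = 0.3386
  PC3: 38/127 = 0.2992

Step 3 — cumulative fraction after k components = (λ_1 + ... + λ_k) / Σ λ:
  k = 1: 46/127 = 0.3622
  k = 2: (46 + 43)/127 = 89/127 = 0.7008
  k = 3: (46 + 43 + 38)/127 = 127/127 = 1

Summary (fraction, with percent):

explained: PC1 0.3622 (36.22%), PC2 0.3386 (33.86%), PC3 0.2992 (29.92%);  cumulative: 0.3622, 0.7008, 1


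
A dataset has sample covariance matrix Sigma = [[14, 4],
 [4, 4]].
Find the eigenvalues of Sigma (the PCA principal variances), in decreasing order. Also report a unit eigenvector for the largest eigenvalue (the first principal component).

Step 1 — characteristic polynomial of 2×2 Sigma:
  det(Sigma - λI) = λ² - trace · λ + det = 0.
  trace = 14 + 4 = 18, det = 14·4 - (4)² = 40.
Step 2 — discriminant:
  Δ = trace² - 4·det = 324 - 160 = 164.
Step 3 — eigenvalues:
  λ = (trace ± √Δ)/2 = (18 ± 12.8062)/2,
  λ_1 = 15.4031,  λ_2 = 2.5969.

Step 4 — unit eigenvector for λ_1: solve (Sigma - λ_1 I)v = 0. First row:
  (14 - 15.4031)·v_x + (4)·v_y = 0, i.e. (-1.4031)·v_x + (4)·v_y = 0,
  so v ∝ (b, λ_1 - a) = (4, 1.4031) = u.
  ||u|| = √((4)² + (1.4031)²) = √(17.9688) ≈ 4.239,
  v_1 = u/||u|| ≈ (0.9436, 0.331) (||v_1|| = 1).

λ_1 = 15.4031,  λ_2 = 2.5969;  v_1 ≈ (0.9436, 0.331)


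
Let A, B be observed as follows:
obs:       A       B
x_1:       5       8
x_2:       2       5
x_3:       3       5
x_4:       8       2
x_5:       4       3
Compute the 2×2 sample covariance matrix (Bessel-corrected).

Step 1 — column means:
  mean(A) = (5 + 2 + 3 + 8 + 4) / 5 = 22/5 = 4.4
  mean(B) = (8 + 5 + 5 + 2 + 3) / 5 = 23/5 = 4.6

Step 2 — sample covariance S[i,j] = (1/(n-1)) · Σ_k (x_{k,i} - mean_i) · (x_{k,j} - mean_j), with n-1 = 4.
  S[A,A] = ((0.6)·(0.6) + (-2.4)·(-2.4) + (-1.4)·(-1.4) + (3.6)·(3.6) + (-0.4)·(-0.4)) / 4 = 21.2/4 = 5.3
  S[A,B] = ((0.6)·(3.4) + (-2.4)·(0.4) + (-1.4)·(0.4) + (3.6)·(-2.6) + (-0.4)·(-1.6)) / 4 = -8.2/4 = -2.05
  S[B,B] = ((3.4)·(3.4) + (0.4)·(0.4) + (0.4)·(0.4) + (-2.6)·(-2.6) + (-1.6)·(-1.6)) / 4 = 21.2/4 = 5.3

S is symmetric (S[j,i] = S[i,j]). Assembling:

S = [[5.3, -2.05],
 [-2.05, 5.3]]


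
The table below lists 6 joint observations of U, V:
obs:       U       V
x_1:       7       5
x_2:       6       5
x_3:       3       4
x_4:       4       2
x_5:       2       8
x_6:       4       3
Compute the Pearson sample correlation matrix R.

Step 1 — column means:
  mean(U) = (7 + 6 + 3 + 4 + 2 + 4) / 6 = 26/6 = 4.3333
  mean(V) = (5 + 5 + 4 + 2 + 8 + 3) / 6 = 27/6 = 4.5

Step 2 — sample variances and covariances s[i,j] = (1/(n-1)) · Σ_k (x_{k,i} - mean_i) · (x_{k,j} - mean_j), with n-1 = 5:
  s[U,U] = ((2.6667)·(2.6667) + (1.6667)·(1.6667) + (-1.3333)·(-1.3333) + (-0.3333)·(-0.3333) + (-2.3333)·(-2.3333) + (-0.3333)·(-0.3333)) / 5 = 17.3333/5 = 3.4667
  s[U,V] = ((2.6667)·(0.5) + (1.6667)·(0.5) + (-1.3333)·(-0.5) + (-0.3333)·(-2.5) + (-2.3333)·(3.5) + (-0.3333)·(-1.5)) / 5 = -4/5 = -0.8
  s[V,V] = ((0.5)·(0.5) + (0.5)·(0.5) + (-0.5)·(-0.5) + (-2.5)·(-2.5) + (3.5)·(3.5) + (-1.5)·(-1.5)) / 5 = 21.5/5 = 4.3
  Sample standard deviations s_i = √(s[i,i]):
  s(U) = √(3.4667) = 1.8619
  s(V) = √(4.3) = 2.0736

Step 3 — r_{ij} = s_{ij} / (s_i · s_j):
  r[U,U] = 1 (diagonal).
  r[U,V] = -0.8 / (1.8619 · 2.0736) = -0.8 / 3.8609 = -0.2072
  r[V,V] = 1 (diagonal).

R is symmetric with unit diagonal. Assembling:

R = [[1, -0.2072],
 [-0.2072, 1]]


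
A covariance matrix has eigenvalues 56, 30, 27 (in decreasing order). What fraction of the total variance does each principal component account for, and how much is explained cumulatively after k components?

Step 1 — total variance = trace(Sigma) = Σ λ_i = 56 + 30 + 27 = 113.

Step 2 — fraction explained by component i = λ_i / Σ λ:
  PC1: 56/113 = 0.4956
  PC2: 30/113 = 0.2655
  PC3: 27/113 = 0.2389

Step 3 — cumulative fraction after k components = (λ_1 + ... + λ_k) / Σ λ:
  k = 1: 56/113 = 0.4956
  k = 2: (56 + 30)/113 = 86/113 = 0.7611
  k = 3: (56 + 30 + 27)/113 = 113/113 = 1

Summary (fraction, with percent):

explained: PC1 0.4956 (49.56%), PC2 0.2655 (26.55%), PC3 0.2389 (23.89%);  cumulative: 0.4956, 0.7611, 1


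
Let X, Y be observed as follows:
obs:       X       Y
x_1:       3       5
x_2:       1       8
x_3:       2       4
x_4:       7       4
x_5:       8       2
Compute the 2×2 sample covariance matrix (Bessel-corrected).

Step 1 — column means:
  mean(X) = (3 + 1 + 2 + 7 + 8) / 5 = 21/5 = 4.2
  mean(Y) = (5 + 8 + 4 + 4 + 2) / 5 = 23/5 = 4.6

Step 2 — sample covariance S[i,j] = (1/(n-1)) · Σ_k (x_{k,i} - mean_i) · (x_{k,j} - mean_j), with n-1 = 4.
  S[X,X] = ((-1.2)·(-1.2) + (-3.2)·(-3.2) + (-2.2)·(-2.2) + (2.8)·(2.8) + (3.8)·(3.8)) / 4 = 38.8/4 = 9.7
  S[X,Y] = ((-1.2)·(0.4) + (-3.2)·(3.4) + (-2.2)·(-0.6) + (2.8)·(-0.6) + (3.8)·(-2.6)) / 4 = -21.6/4 = -5.4
  S[Y,Y] = ((0.4)·(0.4) + (3.4)·(3.4) + (-0.6)·(-0.6) + (-0.6)·(-0.6) + (-2.6)·(-2.6)) / 4 = 19.2/4 = 4.8

S is symmetric (S[j,i] = S[i,j]). Assembling:

S = [[9.7, -5.4],
 [-5.4, 4.8]]


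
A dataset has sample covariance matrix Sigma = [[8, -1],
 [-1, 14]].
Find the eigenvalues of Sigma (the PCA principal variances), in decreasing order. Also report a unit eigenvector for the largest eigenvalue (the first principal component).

Step 1 — characteristic polynomial of 2×2 Sigma:
  det(Sigma - λI) = λ² - trace · λ + det = 0.
  trace = 8 + 14 = 22, det = 8·14 - (-1)² = 111.
Step 2 — discriminant:
  Δ = trace² - 4·det = 484 - 444 = 40.
Step 3 — eigenvalues:
  λ = (trace ± √Δ)/2 = (22 ± 6.3246)/2,
  λ_1 = 14.1623,  λ_2 = 7.8377.

Step 4 — unit eigenvector for λ_1: solve (Sigma - λ_1 I)v = 0. First row:
  (8 - 14.1623)·v_x + (-1)·v_y = 0, i.e. (-6.1623)·v_x + (-1)·v_y = 0,
  so v ∝ (b, λ_1 - a) = (-1, 6.1623); multiply by -1 so the first entry is positive: u = (1, -6.1623).
  ||u|| = √((1)² + (-6.1623)²) = √(38.9737) ≈ 6.2429,
  v_1 = u/||u|| ≈ (0.1602, -0.9871) (||v_1|| = 1).

λ_1 = 14.1623,  λ_2 = 7.8377;  v_1 ≈ (0.1602, -0.9871)


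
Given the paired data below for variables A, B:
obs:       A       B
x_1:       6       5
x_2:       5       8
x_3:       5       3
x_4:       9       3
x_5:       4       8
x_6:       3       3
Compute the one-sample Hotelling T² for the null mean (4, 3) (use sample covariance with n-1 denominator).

Step 1 — sample mean vector:
  mean(A) = (6 + 5 + 5 + 9 + 4 + 3) / 6 = 32/6 = 5.3333
  mean(B) = (5 + 8 + 3 + 3 + 8 + 3) / 6 = 30/6 = 5
  x̄ = (5.3333, 5),  deviation x̄ - mu_0 = (5.3333, 5) - (4, 3) = (1.3333, 2).

Step 2 — sample covariance matrix, S[i,j] = (1/(n-1)) · Σ_k (x_{k,i} - mean_i) · (x_{k,j} - mean_j), divisor n-1 = 5:
  S[A,A] = ((0.6667)·(0.6667) + (-0.3333)·(-0.3333) + (-0.3333)·(-0.3333) + (3.6667)·(3.6667) + (-1.3333)·(-1.3333) + (-2.3333)·(-2.3333)) / 5 = 21.3333/5 = 4.2667
  S[A,B] = ((0.6667)·(0) + (-0.3333)·(3) + (-0.3333)·(-2) + (3.6667)·(-2) + (-1.3333)·(3) + (-2.3333)·(-2)) / 5 = -7/5 = -1.4
  S[B,B] = ((0)·(0) + (3)·(3) + (-2)·(-2) + (-2)·(-2) + (3)·(3) + (-2)·(-2)) / 5 = 30/5 = 6
  S = [[4.2667, -1.4],
 [-1.4, 6]].

Step 3 — invert S. det(S) = 4.2667·6 - (-1.4)² = 23.64.
  S^{-1} = (1/det) · [[d, -b], [-b, a]] = [[0.2538, 0.0592],
 [0.0592, 0.1805]].

Step 4 — quadratic form (x̄ - mu_0)^T · S^{-1} · (x̄ - mu_0):
  S^{-1} · (x̄ - mu_0) = (0.4569, 0.4399),
  (x̄ - mu_0)^T · [...] = (1.3333)·(0.4569) + (2)·(0.4399) = 1.489.

Step 5 — scale by n: T² = 6 · 1.489 = 8.934.

T² ≈ 8.934


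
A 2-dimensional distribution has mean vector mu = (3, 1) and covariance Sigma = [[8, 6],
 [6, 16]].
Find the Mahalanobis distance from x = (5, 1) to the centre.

Step 1 — centre the observation: (x - mu) = (2, 0).

Step 2 — invert Sigma. det(Sigma) = 8·16 - (6)² = 92.
  Sigma^{-1} = (1/det) · [[d, -b], [-b, a]] = [[0.1739, -0.0652],
 [-0.0652, 0.087]].

Step 3 — form the quadratic (x - mu)^T · Sigma^{-1} · (x - mu):
  Sigma^{-1} · (x - mu) = (0.3478, -0.1304).
  (x - mu)^T · [Sigma^{-1} · (x - mu)] = (2)·(0.3478) + (0)·(-0.1304) = 0.6957.

Step 4 — take square root: d = √(0.6957) ≈ 0.8341.

d(x, mu) = √(0.6957) ≈ 0.8341


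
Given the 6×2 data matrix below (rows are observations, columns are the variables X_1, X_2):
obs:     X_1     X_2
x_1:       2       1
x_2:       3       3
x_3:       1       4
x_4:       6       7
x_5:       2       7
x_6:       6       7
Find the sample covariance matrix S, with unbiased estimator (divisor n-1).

Step 1 — column means:
  mean(X_1) = (2 + 3 + 1 + 6 + 2 + 6) / 6 = 20/6 = 3.3333
  mean(X_2) = (1 + 3 + 4 + 7 + 7 + 7) / 6 = 29/6 = 4.8333

Step 2 — sample covariance S[i,j] = (1/(n-1)) · Σ_k (x_{k,i} - mean_i) · (x_{k,j} - mean_j), with n-1 = 5.
  S[X_1,X_1] = ((-1.3333)·(-1.3333) + (-0.3333)·(-0.3333) + (-2.3333)·(-2.3333) + (2.6667)·(2.6667) + (-1.3333)·(-1.3333) + (2.6667)·(2.6667)) / 5 = 23.3333/5 = 4.6667
  S[X_1,X_2] = ((-1.3333)·(-3.8333) + (-0.3333)·(-1.8333) + (-2.3333)·(-0.8333) + (2.6667)·(2.1667) + (-1.3333)·(2.1667) + (2.6667)·(2.1667)) / 5 = 16.3333/5 = 3.2667
  S[X_2,X_2] = ((-3.8333)·(-3.8333) + (-1.8333)·(-1.8333) + (-0.8333)·(-0.8333) + (2.1667)·(2.1667) + (2.1667)·(2.1667) + (2.1667)·(2.1667)) / 5 = 32.8333/5 = 6.5667

S is symmetric (S[j,i] = S[i,j]). Assembling:

S = [[4.6667, 3.2667],
 [3.2667, 6.5667]]


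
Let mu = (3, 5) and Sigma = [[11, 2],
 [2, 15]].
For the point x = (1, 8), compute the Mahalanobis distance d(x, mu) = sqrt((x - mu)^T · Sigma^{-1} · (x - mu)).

Step 1 — centre the observation: (x - mu) = (-2, 3).

Step 2 — invert Sigma. det(Sigma) = 11·15 - (2)² = 161.
  Sigma^{-1} = (1/det) · [[d, -b], [-b, a]] = [[0.0932, -0.0124],
 [-0.0124, 0.0683]].

Step 3 — form the quadratic (x - mu)^T · Sigma^{-1} · (x - mu):
  Sigma^{-1} · (x - mu) = (-0.2236, 0.2298).
  (x - mu)^T · [Sigma^{-1} · (x - mu)] = (-2)·(-0.2236) + (3)·(0.2298) = 1.1366.

Step 4 — take square root: d = √(1.1366) ≈ 1.0661.

d(x, mu) = √(1.1366) ≈ 1.0661


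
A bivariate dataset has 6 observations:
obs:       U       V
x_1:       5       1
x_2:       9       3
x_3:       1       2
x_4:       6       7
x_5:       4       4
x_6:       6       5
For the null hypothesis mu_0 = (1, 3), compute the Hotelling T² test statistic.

Step 1 — sample mean vector:
  mean(U) = (5 + 9 + 1 + 6 + 4 + 6) / 6 = 31/6 = 5.1667
  mean(V) = (1 + 3 + 2 + 7 + 4 + 5) / 6 = 22/6 = 3.6667
  x̄ = (5.1667, 3.6667),  deviation x̄ - mu_0 = (5.1667, 3.6667) - (1, 3) = (4.1667, 0.6667).

Step 2 — sample covariance matrix, S[i,j] = (1/(n-1)) · Σ_k (x_{k,i} - mean_i) · (x_{k,j} - mean_j), divisor n-1 = 5:
  S[U,U] = ((-0.1667)·(-0.1667) + (3.8333)·(3.8333) + (-4.1667)·(-4.1667) + (0.8333)·(0.8333) + (-1.1667)·(-1.1667) + (0.8333)·(0.8333)) / 5 = 34.8333/5 = 6.9667
  S[U,V] = ((-0.1667)·(-2.6667) + (3.8333)·(-0.6667) + (-4.1667)·(-1.6667) + (0.8333)·(3.3333) + (-1.1667)·(0.3333) + (0.8333)·(1.3333)) / 5 = 8.3333/5 = 1.6667
  S[V,V] = ((-2.6667)·(-2.6667) + (-0.6667)·(-0.6667) + (-1.6667)·(-1.6667) + (3.3333)·(3.3333) + (0.3333)·(0.3333) + (1.3333)·(1.3333)) / 5 = 23.3333/5 = 4.6667
  S = [[6.9667, 1.6667],
 [1.6667, 4.6667]].

Step 3 — invert S. det(S) = 6.9667·4.6667 - (1.6667)² = 29.7333.
  S^{-1} = (1/det) · [[d, -b], [-b, a]] = [[0.157, -0.0561],
 [-0.0561, 0.2343]].

Step 4 — quadratic form (x̄ - mu_0)^T · S^{-1} · (x̄ - mu_0):
  S^{-1} · (x̄ - mu_0) = (0.6166, -0.0774),
  (x̄ - mu_0)^T · [...] = (4.1667)·(0.6166) + (0.6667)·(-0.0774) = 2.5176.

Step 5 — scale by n: T² = 6 · 2.5176 = 15.1054.

T² ≈ 15.1054


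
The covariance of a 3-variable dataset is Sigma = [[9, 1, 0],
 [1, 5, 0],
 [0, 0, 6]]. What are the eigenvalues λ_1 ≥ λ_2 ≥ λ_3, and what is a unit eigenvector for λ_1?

Step 1 — characteristic polynomial p(λ) = det(λI - Sigma) = λ³ - tr·λ² + c_1·λ - det, where tr = trace, c_1 = sum of the principal 2×2 minors, det = det(Sigma):
  tr = 9 + 5 + 6 = 20,
  c_1 = (9·5 - (1)²) + (9·6 - (0)²) + (5·6 - (0)²) = 44 + 54 + 30 = 128,
  det = 9·(5·6 - (0)²) - (1)·((1)·6 - (0)·(0)) + (0)·((1)·(0) - 5·(0)) = 9·(30) - (1)·(6) + (0)·(0) = 264.
  So p(λ) = λ³ - 20λ² + 128λ - 264.
Step 2 — look for an integer root (rational root theorem: any rational root is an integer divisor of 264). Testing λ = 6:
  p(6) = 216 - 720 + 768 - 264 = 0  ✓
  Dividing out (λ - 6): p(λ) = (λ - 6)(λ² - 14λ + 44).
Step 3 — remaining eigenvalues from the quadratic λ² - 14λ + 44 = 0:
  Δ = 14² - 4·44 = 196 - 176 = 20,  λ = (14 ± √20)/2 = (14 ± 4.4721)/2 ≈ 9.2361 or 4.7639.
  Sorted: λ_1 = 9.2361,  λ_2 = 6,  λ_3 = 4.7639  (check: sum = 20 = tr ✓).

Step 4 — unit eigenvector for λ_1 ≈ 9.2361: v spans the null space of (Sigma - λ_1 I), whose rows are
  r_1 = (-0.2361, 1, 0),  r_2 = (1, -4.2361, 0),  r_3 = (0, 0, -3.2361).
  v is orthogonal to every row, so take v ∝ r_1 × r_3 = ((1)·(-3.2361) - (0)·(0), (0)·(0) - (-0.2361)·(-3.2361), (-0.2361)·(0) - (1)·(0)) ≈ (-3.2361, -0.7639, 0).
  Rescale (multiply by -1 so the first nonzero entry is positive): u = (3.2361, 0.7639, 0).
  ||u|| = √((3.2361)² + (0.7639)² + (0)²) = √(11.0557) ≈ 3.325,  v_1 = u/||u|| ≈ (0.9732, 0.2298, 0) (||v_1|| = 1).

λ_1 = 9.2361,  λ_2 = 6,  λ_3 = 4.7639;  v_1 ≈ (0.9732, 0.2298, 0)


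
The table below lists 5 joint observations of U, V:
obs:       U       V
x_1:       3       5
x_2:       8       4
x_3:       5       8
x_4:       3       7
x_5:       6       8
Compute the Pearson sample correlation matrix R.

Step 1 — column means:
  mean(U) = (3 + 8 + 5 + 3 + 6) / 5 = 25/5 = 5
  mean(V) = (5 + 4 + 8 + 7 + 8) / 5 = 32/5 = 6.4

Step 2 — sample variances and covariances s[i,j] = (1/(n-1)) · Σ_k (x_{k,i} - mean_i) · (x_{k,j} - mean_j), with n-1 = 4:
  s[U,U] = ((-2)·(-2) + (3)·(3) + (0)·(0) + (-2)·(-2) + (1)·(1)) / 4 = 18/4 = 4.5
  s[U,V] = ((-2)·(-1.4) + (3)·(-2.4) + (0)·(1.6) + (-2)·(0.6) + (1)·(1.6)) / 4 = -4/4 = -1
  s[V,V] = ((-1.4)·(-1.4) + (-2.4)·(-2.4) + (1.6)·(1.6) + (0.6)·(0.6) + (1.6)·(1.6)) / 4 = 13.2/4 = 3.3
  Sample standard deviations s_i = √(s[i,i]):
  s(U) = √(4.5) = 2.1213
  s(V) = √(3.3) = 1.8166

Step 3 — r_{ij} = s_{ij} / (s_i · s_j):
  r[U,U] = 1 (diagonal).
  r[U,V] = -1 / (2.1213 · 1.8166) = -1 / 3.8536 = -0.2595
  r[V,V] = 1 (diagonal).

R is symmetric with unit diagonal. Assembling:

R = [[1, -0.2595],
 [-0.2595, 1]]


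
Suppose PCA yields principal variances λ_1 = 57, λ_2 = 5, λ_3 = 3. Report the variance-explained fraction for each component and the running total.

Step 1 — total variance = trace(Sigma) = Σ λ_i = 57 + 5 + 3 = 65.

Step 2 — fraction explained by component i = λ_i / Σ λ:
  PC1: 57/65 = 0.8769
  PC2: 5/65 = 0.0769
  PC3: 3/65 = 0.0462

Step 3 — cumulative fraction after k components = (λ_1 + ... + λ_k) / Σ λ:
  k = 1: 57/65 = 0.8769
  k = 2: (57 + 5)/65 = 62/65 = 0.9538
  k = 3: (57 + 5 + 3)/65 = 65/65 = 1

Summary (fraction, with percent):

explained: PC1 0.8769 (87.69%), PC2 0.0769 (7.69%), PC3 0.0462 (4.62%);  cumulative: 0.8769, 0.9538, 1


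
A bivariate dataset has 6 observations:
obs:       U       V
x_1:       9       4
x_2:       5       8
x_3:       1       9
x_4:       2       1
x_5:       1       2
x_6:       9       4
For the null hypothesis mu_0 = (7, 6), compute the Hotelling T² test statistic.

Step 1 — sample mean vector:
  mean(U) = (9 + 5 + 1 + 2 + 1 + 9) / 6 = 27/6 = 4.5
  mean(V) = (4 + 8 + 9 + 1 + 2 + 4) / 6 = 28/6 = 4.6667
  x̄ = (4.5, 4.6667),  deviation x̄ - mu_0 = (4.5, 4.6667) - (7, 6) = (-2.5, -1.3333).

Step 2 — sample covariance matrix, S[i,j] = (1/(n-1)) · Σ_k (x_{k,i} - mean_i) · (x_{k,j} - mean_j), divisor n-1 = 5:
  S[U,U] = ((4.5)·(4.5) + (0.5)·(0.5) + (-3.5)·(-3.5) + (-2.5)·(-2.5) + (-3.5)·(-3.5) + (4.5)·(4.5)) / 5 = 71.5/5 = 14.3
  S[U,V] = ((4.5)·(-0.6667) + (0.5)·(3.3333) + (-3.5)·(4.3333) + (-2.5)·(-3.6667) + (-3.5)·(-2.6667) + (4.5)·(-0.6667)) / 5 = -1/5 = -0.2
  S[V,V] = ((-0.6667)·(-0.6667) + (3.3333)·(3.3333) + (4.3333)·(4.3333) + (-3.6667)·(-3.6667) + (-2.6667)·(-2.6667) + (-0.6667)·(-0.6667)) / 5 = 51.3333/5 = 10.2667
  S = [[14.3, -0.2],
 [-0.2, 10.2667]].

Step 3 — invert S. det(S) = 14.3·10.2667 - (-0.2)² = 146.7733.
  S^{-1} = (1/det) · [[d, -b], [-b, a]] = [[0.0699, 0.0014],
 [0.0014, 0.0974]].

Step 4 — quadratic form (x̄ - mu_0)^T · S^{-1} · (x̄ - mu_0):
  S^{-1} · (x̄ - mu_0) = (-0.1767, -0.1333),
  (x̄ - mu_0)^T · [...] = (-2.5)·(-0.1767) + (-1.3333)·(-0.1333) = 0.6195.

Step 5 — scale by n: T² = 6 · 0.6195 = 3.7168.

T² ≈ 3.7168
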